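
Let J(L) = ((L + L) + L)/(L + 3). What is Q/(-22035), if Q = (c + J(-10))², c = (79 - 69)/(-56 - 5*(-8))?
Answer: -8405/13820352 ≈ -0.00060816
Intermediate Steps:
c = -5/8 (c = 10/(-56 + 40) = 10/(-16) = 10*(-1/16) = -5/8 ≈ -0.62500)
J(L) = 3*L/(3 + L) (J(L) = (2*L + L)/(3 + L) = (3*L)/(3 + L) = 3*L/(3 + L))
Q = 42025/3136 (Q = (-5/8 + 3*(-10)/(3 - 10))² = (-5/8 + 3*(-10)/(-7))² = (-5/8 + 3*(-10)*(-⅐))² = (-5/8 + 30/7)² = (205/56)² = 42025/3136 ≈ 13.401)
Q/(-22035) = (42025/3136)/(-22035) = (42025/3136)*(-1/22035) = -8405/13820352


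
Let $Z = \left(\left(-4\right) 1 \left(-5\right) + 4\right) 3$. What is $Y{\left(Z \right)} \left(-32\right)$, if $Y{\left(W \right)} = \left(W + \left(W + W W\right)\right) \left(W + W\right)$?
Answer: $-24551424$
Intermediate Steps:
$Z = 72$ ($Z = \left(\left(-4\right) \left(-5\right) + 4\right) 3 = \left(20 + 4\right) 3 = 24 \cdot 3 = 72$)
$Y{\left(W \right)} = 2 W \left(W^{2} + 2 W\right)$ ($Y{\left(W \right)} = \left(W + \left(W + W^{2}\right)\right) 2 W = \left(W^{2} + 2 W\right) 2 W = 2 W \left(W^{2} + 2 W\right)$)
$Y{\left(Z \right)} \left(-32\right) = 2 \cdot 72^{2} \left(2 + 72\right) \left(-32\right) = 2 \cdot 5184 \cdot 74 \left(-32\right) = 767232 \left(-32\right) = -24551424$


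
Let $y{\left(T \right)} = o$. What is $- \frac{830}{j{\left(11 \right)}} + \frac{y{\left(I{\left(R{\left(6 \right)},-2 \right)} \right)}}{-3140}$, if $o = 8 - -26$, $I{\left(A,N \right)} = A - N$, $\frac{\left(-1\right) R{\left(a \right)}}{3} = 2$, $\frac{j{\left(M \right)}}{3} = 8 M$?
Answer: $- \frac{326897}{103620} \approx -3.1548$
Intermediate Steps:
$j{\left(M \right)} = 24 M$ ($j{\left(M \right)} = 3 \cdot 8 M = 24 M$)
$R{\left(a \right)} = -6$ ($R{\left(a \right)} = \left(-3\right) 2 = -6$)
$o = 34$ ($o = 8 + 26 = 34$)
$y{\left(T \right)} = 34$
$- \frac{830}{j{\left(11 \right)}} + \frac{y{\left(I{\left(R{\left(6 \right)},-2 \right)} \right)}}{-3140} = - \frac{830}{24 \cdot 11} + \frac{34}{-3140} = - \frac{830}{264} + 34 \left(- \frac{1}{3140}\right) = \left(-830\right) \frac{1}{264} - \frac{17}{1570} = - \frac{415}{132} - \frac{17}{1570} = - \frac{326897}{103620}$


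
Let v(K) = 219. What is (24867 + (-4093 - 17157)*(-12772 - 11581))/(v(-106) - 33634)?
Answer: -517526117/33415 ≈ -15488.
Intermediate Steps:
(24867 + (-4093 - 17157)*(-12772 - 11581))/(v(-106) - 33634) = (24867 + (-4093 - 17157)*(-12772 - 11581))/(219 - 33634) = (24867 - 21250*(-24353))/(-33415) = (24867 + 517501250)*(-1/33415) = 517526117*(-1/33415) = -517526117/33415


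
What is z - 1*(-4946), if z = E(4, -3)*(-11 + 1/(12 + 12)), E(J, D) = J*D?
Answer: 10155/2 ≈ 5077.5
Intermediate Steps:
E(J, D) = D*J
z = 263/2 (z = (-3*4)*(-11 + 1/(12 + 12)) = -12*(-11 + 1/24) = -12*(-263/24) = 263/2 ≈ 131.50)
z - 1*(-4946) = 263/2 - 1*(-4946) = 263/2 + 4946 = 10155/2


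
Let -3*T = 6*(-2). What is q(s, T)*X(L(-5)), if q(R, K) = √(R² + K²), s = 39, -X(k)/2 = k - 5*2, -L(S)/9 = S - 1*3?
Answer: -124*√1537 ≈ -4861.4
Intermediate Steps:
L(S) = 27 - 9*S (L(S) = -9*(S - 1*3) = -9*(S - 3) = -9*(-3 + S) = 27 - 9*S)
X(k) = 20 - 2*k (X(k) = -2*(k - 5*2) = -2*(k - 10) = -2*(-10 + k) = 20 - 2*k)
T = 4 (T = -2*(-2) = -⅓*(-12) = 4)
q(R, K) = √(K² + R²)
q(s, T)*X(L(-5)) = √(4² + 39²)*(20 - 2*(27 - 9*(-5))) = √(16 + 1521)*(20 - 2*(27 + 45)) = √1537*(20 - 2*72) = √1537*(20 - 144) = √1537*(-124) = -124*√1537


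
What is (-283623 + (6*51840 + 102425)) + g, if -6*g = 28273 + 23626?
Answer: 727153/6 ≈ 1.2119e+5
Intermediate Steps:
g = -51899/6 (g = -(28273 + 23626)/6 = -1/6*51899 = -51899/6 ≈ -8649.8)
(-283623 + (6*51840 + 102425)) + g = (-283623 + (6*51840 + 102425)) - 51899/6 = (-283623 + (311040 + 102425)) - 51899/6 = (-283623 + 413465) - 51899/6 = 129842 - 51899/6 = 727153/6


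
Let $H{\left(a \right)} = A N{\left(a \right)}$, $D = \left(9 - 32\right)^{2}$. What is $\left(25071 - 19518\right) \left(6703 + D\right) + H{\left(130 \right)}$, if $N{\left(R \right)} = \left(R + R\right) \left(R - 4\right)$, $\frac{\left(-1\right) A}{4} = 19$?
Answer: $37669536$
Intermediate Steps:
$A = -76$ ($A = \left(-4\right) 19 = -76$)
$N{\left(R \right)} = 2 R \left(-4 + R\right)$
$D = 529$ ($D = \left(-23\right)^{2} = 529$)
$H{\left(a \right)} = - 152 a \left(-4 + a\right)$ ($H{\left(a \right)} = - 76 \cdot 2 a \left(-4 + a\right) = - 152 a \left(-4 + a\right)$)
$\left(25071 - 19518\right) \left(6703 + D\right) + H{\left(130 \right)} = \left(25071 - 19518\right) \left(6703 + 529\right) + 152 \cdot 130 \left(4 - 130\right) = 5553 \cdot 7232 + 152 \cdot 130 \left(4 - 130\right) = 40159296 + 152 \cdot 130 \left(-126\right) = 40159296 - 2489760 = 37669536$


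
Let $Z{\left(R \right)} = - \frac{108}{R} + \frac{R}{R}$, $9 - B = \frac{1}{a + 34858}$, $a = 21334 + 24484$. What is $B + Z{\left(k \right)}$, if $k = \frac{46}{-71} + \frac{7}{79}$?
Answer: $\frac{51402064855}{253080612} \approx 203.11$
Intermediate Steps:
$a = 45818$
$k = - \frac{3137}{5609}$ ($k = 46 \left(- \frac{1}{71}\right) + 7 \cdot \frac{1}{79} = - \frac{46}{71} + \frac{7}{79} = - \frac{3137}{5609} \approx -0.55928$)
$B = \frac{726083}{80676}$ ($B = 9 - \frac{1}{45818 + 34858} = 9 - \frac{1}{80676} = \frac{726083}{80676} \approx 9.0$)
$Z{\left(R \right)} = 1 - \frac{108}{R}$ ($Z{\left(R \right)} = - \frac{108}{R} + 1 = 1 - \frac{108}{R}$)
$B + Z{\left(k \right)} = \frac{726083}{80676} + \frac{-108 - \frac{3137}{5609}}{- \frac{3137}{5609}} = \frac{726083}{80676} - - \frac{608909}{3137} = \frac{726083}{80676} + \frac{608909}{3137} = \frac{51402064855}{253080612}$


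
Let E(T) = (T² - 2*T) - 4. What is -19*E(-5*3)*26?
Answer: -123994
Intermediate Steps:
E(T) = -4 + T² - 2*T
-19*E(-5*3)*26 = -19*(-4 + (-5*3)² - (-10)*3)*26 = -19*(-4 + (-15)² - 2*(-15))*26 = -19*(-4 + 225 + 30)*26 = -19*251*26 = -4769*26 = -123994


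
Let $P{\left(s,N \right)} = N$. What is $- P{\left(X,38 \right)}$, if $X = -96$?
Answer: $-38$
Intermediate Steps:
$- P{\left(X,38 \right)} = \left(-1\right) 38 = -38$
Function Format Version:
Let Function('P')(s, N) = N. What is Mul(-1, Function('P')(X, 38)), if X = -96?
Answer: -38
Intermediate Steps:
Mul(-1, Function('P')(X, 38)) = Mul(-1, 38) = -38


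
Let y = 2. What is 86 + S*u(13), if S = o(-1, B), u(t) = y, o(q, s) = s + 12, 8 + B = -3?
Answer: 88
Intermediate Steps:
B = -11 (B = -8 - 3 = -11)
o(q, s) = 12 + s
u(t) = 2
S = 1 (S = 12 - 11 = 1)
86 + S*u(13) = 86 + 1*2 = 86 + 2 = 88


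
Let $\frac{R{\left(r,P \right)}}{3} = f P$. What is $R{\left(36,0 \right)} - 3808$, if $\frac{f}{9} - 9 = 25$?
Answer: $-3808$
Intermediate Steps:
$f = 306$ ($f = 81 + 9 \cdot 25 = 81 + 225 = 306$)
$R{\left(r,P \right)} = 918 P$ ($R{\left(r,P \right)} = 3 \cdot 306 P = 918 P$)
$R{\left(36,0 \right)} - 3808 = 918 \cdot 0 - 3808 = 0 - 3808 = -3808$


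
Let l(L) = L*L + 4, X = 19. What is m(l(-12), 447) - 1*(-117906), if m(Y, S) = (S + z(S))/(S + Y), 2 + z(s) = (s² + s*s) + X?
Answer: 70554152/595 ≈ 1.1858e+5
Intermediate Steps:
l(L) = 4 + L² (l(L) = L² + 4 = 4 + L²)
z(s) = 17 + 2*s² (z(s) = -2 + ((s² + s*s) + 19) = -2 + ((s² + s²) + 19) = -2 + (2*s² + 19) = -2 + (19 + 2*s²) = 17 + 2*s²)
m(Y, S) = (17 + S + 2*S²)/(S + Y) (m(Y, S) = (S + (17 + 2*S²))/(S + Y) = (17 + S + 2*S²)/(S + Y))
m(l(-12), 447) - 1*(-117906) = (17 + 447 + 2*447²)/(447 + (4 + (-12)²)) - 1*(-117906) = (17 + 447 + 2*199809)/(447 + (4 + 144)) + 117906 = (17 + 447 + 399618)/(447 + 148) + 117906 = 400082/595 + 117906 = 70554152/595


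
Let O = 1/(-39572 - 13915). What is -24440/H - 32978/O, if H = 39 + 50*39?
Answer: 269875823878/153 ≈ 1.7639e+9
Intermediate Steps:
H = 1989 (H = 39 + 1950 = 1989)
O = -1/53487 (O = 1/(-53487) = -1/53487 ≈ -1.8696e-5)
-24440/H - 32978/O = -24440/1989 - 32978/(-1/53487) = -24440*1/1989 - 32978*(-53487) = -1880/153 + 1763894286 = 269875823878/153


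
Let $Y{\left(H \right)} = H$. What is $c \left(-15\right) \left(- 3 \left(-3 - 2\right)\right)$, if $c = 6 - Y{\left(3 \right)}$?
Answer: $-675$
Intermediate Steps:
$c = 3$ ($c = 6 - 3 = 3$)
$c \left(-15\right) \left(- 3 \left(-3 - 2\right)\right) = 3 \left(-15\right) \left(- 3 \left(-3 - 2\right)\right) = - 45 \left(\left(-3\right) \left(-5\right)\right) = \left(-45\right) 15 = -675$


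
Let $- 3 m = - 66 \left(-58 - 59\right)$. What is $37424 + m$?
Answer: $34850$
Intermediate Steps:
$m = -2574$ ($m = - \frac{\left(-66\right) \left(-58 - 59\right)}{3} = - \frac{\left(-66\right) \left(-117\right)}{3} = \left(- \frac{1}{3}\right) 7722 = -2574$)
$37424 + m = 37424 - 2574 = 34850$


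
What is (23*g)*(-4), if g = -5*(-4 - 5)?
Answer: -4140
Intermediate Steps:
g = 45 (g = -5*(-9) = 45)
(23*g)*(-4) = (23*45)*(-4) = 1035*(-4) = -4140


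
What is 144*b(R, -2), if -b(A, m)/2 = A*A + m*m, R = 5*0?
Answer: -1152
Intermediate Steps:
R = 0
b(A, m) = -2*A**2 - 2*m**2 (b(A, m) = -2*(A*A + m*m) = -2*(A**2 + m**2) = -2*A**2 - 2*m**2)
144*b(R, -2) = 144*(-2*0**2 - 2*(-2)**2) = 144*(-2*0 - 2*4) = 144*(0 - 8) = 144*(-8) = -1152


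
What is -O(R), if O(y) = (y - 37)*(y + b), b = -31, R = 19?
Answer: -216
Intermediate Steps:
O(y) = (-37 + y)*(-31 + y) (O(y) = (y - 37)*(y - 31) = (-37 + y)*(-31 + y))
-O(R) = -(1147 + 19² - 68*19) = -(1147 + 361 - 1292) = -1*216 = -216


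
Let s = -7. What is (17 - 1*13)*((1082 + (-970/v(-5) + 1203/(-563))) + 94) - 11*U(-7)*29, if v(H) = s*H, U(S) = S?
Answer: 26868145/3941 ≈ 6817.6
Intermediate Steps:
v(H) = -7*H
(17 - 1*13)*((1082 + (-970/v(-5) + 1203/(-563))) + 94) - 11*U(-7)*29 = (17 - 1*13)*((1082 + (-970/((-7*(-5))) + 1203/(-563))) + 94) - 11*(-7)*29 = (17 - 13)*((1082 + (-970/35 + 1203*(-1/563))) + 94) + 77*29 = 4*((1082 + (-970*1/35 - 1203/563)) + 94) + 2233 = 4*((1082 + (-194/7 - 1203/563)) + 94) + 2233 = 4*((1082 - 117643/3941) + 94) + 2233 = 4*(4146519/3941 + 94) + 2233 = 4*(4516973/3941) + 2233 = 18067892/3941 + 2233 = 26868145/3941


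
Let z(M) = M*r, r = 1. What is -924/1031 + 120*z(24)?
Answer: 2968356/1031 ≈ 2879.1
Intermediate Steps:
z(M) = M (z(M) = M*1 = M)
-924/1031 + 120*z(24) = -924/1031 + 120*24 = -924*1/1031 + 2880 = -924/1031 + 2880 = 2968356/1031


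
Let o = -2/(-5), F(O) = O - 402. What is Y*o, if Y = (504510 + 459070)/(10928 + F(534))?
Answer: 96358/2765 ≈ 34.849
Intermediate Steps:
F(O) = -402 + O
Y = 48179/553 (Y = (504510 + 459070)/(10928 + (-402 + 534)) = 963580/(10928 + 132) = 963580/11060 = 963580*(1/11060) = 48179/553 ≈ 87.123)
o = ⅖ (o = -2*(-⅕) = ⅖ ≈ 0.40000)
Y*o = (48179/553)*(⅖) = 96358/2765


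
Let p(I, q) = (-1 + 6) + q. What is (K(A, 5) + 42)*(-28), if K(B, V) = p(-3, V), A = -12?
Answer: -1456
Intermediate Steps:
p(I, q) = 5 + q
K(B, V) = 5 + V
(K(A, 5) + 42)*(-28) = ((5 + 5) + 42)*(-28) = (10 + 42)*(-28) = 52*(-28) = -1456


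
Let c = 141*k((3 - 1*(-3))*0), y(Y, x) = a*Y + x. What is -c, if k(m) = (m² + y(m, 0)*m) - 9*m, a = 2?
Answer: 0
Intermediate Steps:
y(Y, x) = x + 2*Y (y(Y, x) = 2*Y + x = x + 2*Y)
k(m) = -9*m + 3*m² (k(m) = (m² + (0 + 2*m)*m) - 9*m = (m² + (2*m)*m) - 9*m = (m² + 2*m²) - 9*m = 3*m² - 9*m = -9*m + 3*m²)
c = 0 (c = 141*(3*((3 - 1*(-3))*0)*(-3 + (3 - 1*(-3))*0)) = 141*(3*((3 + 3)*0)*(-3 + (3 + 3)*0)) = 141*(3*(6*0)*(-3 + 6*0)) = 141*(3*0*(-3 + 0)) = 141*(3*0*(-3)) = 141*0 = 0)
-c = -1*0 = 0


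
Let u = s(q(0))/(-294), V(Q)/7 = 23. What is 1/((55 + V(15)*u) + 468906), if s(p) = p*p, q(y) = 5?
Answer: 42/19695787 ≈ 2.1324e-6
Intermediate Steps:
V(Q) = 161 (V(Q) = 7*23 = 161)
s(p) = p²
u = -25/294 (u = 5²/(-294) = 25*(-1/294) = -25/294 ≈ -0.085034)
1/((55 + V(15)*u) + 468906) = 1/((55 + 161*(-25/294)) + 468906) = 1/((55 - 575/42) + 468906) = 1/(1735/42 + 468906) = 1/(19695787/42) = 42/19695787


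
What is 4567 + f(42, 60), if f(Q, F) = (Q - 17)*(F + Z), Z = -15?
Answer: 5692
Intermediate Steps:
f(Q, F) = (-17 + Q)*(-15 + F) (f(Q, F) = (Q - 17)*(F - 15) = (-17 + Q)*(-15 + F))
4567 + f(42, 60) = 4567 + (255 - 17*60 - 15*42 + 60*42) = 4567 + (255 - 1020 - 630 + 2520) = 4567 + 1125 = 5692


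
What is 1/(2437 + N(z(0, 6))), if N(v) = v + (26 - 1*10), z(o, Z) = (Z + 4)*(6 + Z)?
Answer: 1/2573 ≈ 0.00038865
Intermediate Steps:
z(o, Z) = (4 + Z)*(6 + Z)
N(v) = 16 + v (N(v) = v + (26 - 10) = v + 16 = 16 + v)
1/(2437 + N(z(0, 6))) = 1/(2437 + (16 + (24 + 6² + 10*6))) = 1/(2437 + (16 + (24 + 36 + 60))) = 1/(2437 + (16 + 120)) = 1/(2437 + 136) = 1/2573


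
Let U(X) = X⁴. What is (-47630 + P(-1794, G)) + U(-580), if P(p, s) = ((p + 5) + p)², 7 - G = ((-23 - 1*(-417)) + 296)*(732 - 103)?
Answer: 113177750259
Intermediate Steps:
G = -434003 (G = 7 - ((-23 - 1*(-417)) + 296)*(732 - 103) = 7 - ((-23 + 417) + 296)*629 = 7 - (394 + 296)*629 = 7 - 690*629 = 7 - 1*434010 = 7 - 434010 = -434003)
P(p, s) = (5 + 2*p)² (P(p, s) = ((5 + p) + p)² = (5 + 2*p)²)
(-47630 + P(-1794, G)) + U(-580) = (-47630 + (5 + 2*(-1794))²) + (-580)⁴ = (-47630 + (5 - 3588)²) + 113164960000 = (-47630 + (-3583)²) + 113164960000 = (-47630 + 12837889) + 113164960000 = 12790259 + 113164960000 = 113177750259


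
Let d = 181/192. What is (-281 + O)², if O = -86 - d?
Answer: 4990716025/36864 ≈ 1.3538e+5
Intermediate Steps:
d = 181/192 (d = 181*(1/192) = 181/192 ≈ 0.94271)
O = -16693/192 (O = -86 - 1*181/192 = -86 - 181/192 = -16693/192 ≈ -86.943)
(-281 + O)² = (-281 - 16693/192)² = (-70645/192)² = 4990716025/36864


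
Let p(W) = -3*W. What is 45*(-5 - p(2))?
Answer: 45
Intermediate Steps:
45*(-5 - p(2)) = 45*(-5 - (-3)*2) = 45*(-5 - 1*(-6)) = 45*(-5 + 6) = 45*1 = 45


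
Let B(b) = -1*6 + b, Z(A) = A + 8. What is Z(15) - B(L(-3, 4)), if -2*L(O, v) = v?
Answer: 31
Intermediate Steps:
L(O, v) = -v/2
Z(A) = 8 + A
B(b) = -6 + b
Z(15) - B(L(-3, 4)) = (8 + 15) - (-6 - ½*4) = 23 - (-6 - 2) = 23 - 1*(-8) = 23 + 8 = 31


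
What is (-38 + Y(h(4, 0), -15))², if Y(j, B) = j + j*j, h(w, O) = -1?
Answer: 1444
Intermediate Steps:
Y(j, B) = j + j²
(-38 + Y(h(4, 0), -15))² = (-38 - (1 - 1))² = (-38 - 1*0)² = (-38 + 0)² = (-38)² = 1444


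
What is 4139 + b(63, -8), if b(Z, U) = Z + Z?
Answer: 4265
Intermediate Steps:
b(Z, U) = 2*Z
4139 + b(63, -8) = 4139 + 2*63 = 4139 + 126 = 4265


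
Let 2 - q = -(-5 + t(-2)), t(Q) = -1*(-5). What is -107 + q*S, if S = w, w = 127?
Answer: 147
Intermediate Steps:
t(Q) = 5
S = 127
q = 2 (q = 2 - (-1)*(-5 + 5) = 2 - (-1)*0 = 2 - 1*0 = 2 + 0 = 2)
-107 + q*S = -107 + 2*127 = -107 + 254 = 147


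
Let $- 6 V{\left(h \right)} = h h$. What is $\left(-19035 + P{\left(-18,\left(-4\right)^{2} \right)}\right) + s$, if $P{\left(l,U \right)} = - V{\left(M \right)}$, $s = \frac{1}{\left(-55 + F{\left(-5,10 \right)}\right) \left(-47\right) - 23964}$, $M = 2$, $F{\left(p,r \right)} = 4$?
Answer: $- \frac{410513468}{21567} \approx -19034.0$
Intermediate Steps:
$s = - \frac{1}{21567}$ ($s = \frac{1}{\left(-55 + 4\right) \left(-47\right) - 23964} = \frac{1}{\left(-51\right) \left(-47\right) - 23964} = \frac{1}{2397 - 23964} = \frac{1}{-21567} = - \frac{1}{21567} \approx -4.6367 \cdot 10^{-5}$)
$V{\left(h \right)} = - \frac{h^{2}}{6}$ ($V{\left(h \right)} = - \frac{h h}{6} = - \frac{h^{2}}{6}$)
$P{\left(l,U \right)} = \frac{2}{3}$ ($P{\left(l,U \right)} = - \frac{\left(-1\right) 2^{2}}{6} = - \frac{\left(-1\right) 4}{6} = \left(-1\right) \left(- \frac{2}{3}\right) = \frac{2}{3}$)
$\left(-19035 + P{\left(-18,\left(-4\right)^{2} \right)}\right) + s = \left(-19035 + \frac{2}{3}\right) - \frac{1}{21567} = - \frac{57103}{3} - \frac{1}{21567} = - \frac{410513468}{21567}$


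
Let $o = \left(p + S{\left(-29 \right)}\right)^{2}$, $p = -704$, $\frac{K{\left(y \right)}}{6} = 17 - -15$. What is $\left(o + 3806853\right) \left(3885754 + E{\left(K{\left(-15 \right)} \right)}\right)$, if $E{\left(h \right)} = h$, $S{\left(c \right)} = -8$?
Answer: $16763182196962$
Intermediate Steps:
$K{\left(y \right)} = 192$ ($K{\left(y \right)} = 6 \left(17 - -15\right) = 6 \left(17 + 15\right) = 6 \cdot 32 = 192$)
$o = 506944$ ($o = \left(-704 - 8\right)^{2} = \left(-712\right)^{2} = 506944$)
$\left(o + 3806853\right) \left(3885754 + E{\left(K{\left(-15 \right)} \right)}\right) = \left(506944 + 3806853\right) \left(3885754 + 192\right) = 4313797 \cdot 3885946 = 16763182196962$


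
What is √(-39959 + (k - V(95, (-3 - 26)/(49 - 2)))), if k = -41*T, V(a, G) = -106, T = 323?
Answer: 2*I*√13274 ≈ 230.43*I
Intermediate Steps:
k = -13243 (k = -41*323 = -13243)
√(-39959 + (k - V(95, (-3 - 26)/(49 - 2)))) = √(-39959 + (-13243 - 1*(-106))) = √(-39959 + (-13243 + 106)) = √(-39959 - 13137) = √(-53096) = 2*I*√13274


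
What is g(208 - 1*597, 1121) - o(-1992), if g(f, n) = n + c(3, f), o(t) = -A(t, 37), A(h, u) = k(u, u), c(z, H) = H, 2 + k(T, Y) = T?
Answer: 767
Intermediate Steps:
k(T, Y) = -2 + T
A(h, u) = -2 + u
o(t) = -35 (o(t) = -(-2 + 37) = -1*35 = -35)
g(f, n) = f + n (g(f, n) = n + f = f + n)
g(208 - 1*597, 1121) - o(-1992) = ((208 - 1*597) + 1121) - 1*(-35) = ((208 - 597) + 1121) + 35 = (-389 + 1121) + 35 = 732 + 35 = 767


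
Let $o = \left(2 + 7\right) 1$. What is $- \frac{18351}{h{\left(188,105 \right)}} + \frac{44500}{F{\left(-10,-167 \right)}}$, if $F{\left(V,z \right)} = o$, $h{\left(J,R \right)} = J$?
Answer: $\frac{8200841}{1692} \approx 4846.8$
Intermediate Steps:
$o = 9$ ($o = 9 \cdot 1 = 9$)
$F{\left(V,z \right)} = 9$
$- \frac{18351}{h{\left(188,105 \right)}} + \frac{44500}{F{\left(-10,-167 \right)}} = - \frac{18351}{188} + \frac{44500}{9} = \frac{8200841}{1692}$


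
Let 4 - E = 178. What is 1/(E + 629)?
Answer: 1/455 ≈ 0.0021978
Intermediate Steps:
E = -174 (E = 4 - 1*178 = 4 - 178 = -174)
1/(E + 629) = 1/(-174 + 629) = 1/455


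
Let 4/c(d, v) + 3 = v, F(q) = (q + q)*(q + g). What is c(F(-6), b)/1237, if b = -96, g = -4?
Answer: -4/122463 ≈ -3.2663e-5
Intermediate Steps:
F(q) = 2*q*(-4 + q) (F(q) = (q + q)*(q - 4) = (2*q)*(-4 + q) = 2*q*(-4 + q))
c(d, v) = 4/(-3 + v)
c(F(-6), b)/1237 = (4/(-3 - 96))/1237 = (4/(-99))*(1/1237) = (4*(-1/99))*(1/1237) = -4/99*1/1237 = -4/122463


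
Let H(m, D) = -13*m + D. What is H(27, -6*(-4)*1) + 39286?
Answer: 38959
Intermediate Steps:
H(m, D) = D - 13*m
H(27, -6*(-4)*1) + 39286 = (-6*(-4)*1 - 13*27) + 39286 = (24*1 - 351) + 39286 = (24 - 351) + 39286 = -327 + 39286 = 38959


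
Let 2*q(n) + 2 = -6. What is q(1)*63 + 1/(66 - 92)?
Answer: -6553/26 ≈ -252.04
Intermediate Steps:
q(n) = -4 (q(n) = -1 + (½)*(-6) = -1 - 3 = -4)
q(1)*63 + 1/(66 - 92) = -4*63 + 1/(66 - 92) = -252 + 1/(-26) = -252 - 1/26 = -6553/26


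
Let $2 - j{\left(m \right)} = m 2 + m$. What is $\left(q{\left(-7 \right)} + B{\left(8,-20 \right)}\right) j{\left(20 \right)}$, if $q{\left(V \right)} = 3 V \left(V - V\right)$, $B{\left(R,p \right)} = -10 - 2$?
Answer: $696$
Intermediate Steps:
$B{\left(R,p \right)} = -12$ ($B{\left(R,p \right)} = -10 - 2 = -12$)
$q{\left(V \right)} = 0$ ($q{\left(V \right)} = 3 V 0 = 0$)
$j{\left(m \right)} = 2 - 3 m$ ($j{\left(m \right)} = 2 - \left(m 2 + m\right) = 2 - \left(2 m + m\right) = 2 - 3 m$)
$\left(q{\left(-7 \right)} + B{\left(8,-20 \right)}\right) j{\left(20 \right)} = \left(0 - 12\right) \left(2 - 60\right) = - 12 \left(2 - 60\right) = \left(-12\right) \left(-58\right) = 696$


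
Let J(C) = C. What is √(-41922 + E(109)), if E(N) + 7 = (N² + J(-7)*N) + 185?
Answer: I*√30626 ≈ 175.0*I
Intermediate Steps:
E(N) = 178 + N² - 7*N (E(N) = -7 + ((N² - 7*N) + 185) = -7 + (185 + N² - 7*N) = 178 + N² - 7*N)
√(-41922 + E(109)) = √(-41922 + (178 + 109² - 7*109)) = √(-41922 + (178 + 11881 - 763)) = √(-41922 + 11296) = √(-30626) = I*√30626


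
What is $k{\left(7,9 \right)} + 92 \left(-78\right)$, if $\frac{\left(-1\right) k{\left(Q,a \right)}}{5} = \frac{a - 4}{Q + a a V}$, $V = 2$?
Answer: $- \frac{1212769}{169} \approx -7176.1$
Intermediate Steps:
$k{\left(Q,a \right)} = - \frac{5 \left(-4 + a\right)}{Q + 2 a^{2}}$ ($k{\left(Q,a \right)} = - 5 \frac{a - 4}{Q + a a 2} = - 5 \frac{-4 + a}{Q + a^{2} \cdot 2} = - 5 \frac{-4 + a}{Q + 2 a^{2}} = - \frac{5 \left(-4 + a\right)}{Q + 2 a^{2}}$)
$k{\left(7,9 \right)} + 92 \left(-78\right) = \frac{5 \left(4 - 9\right)}{7 + 2 \cdot 9^{2}} + 92 \left(-78\right) = \frac{5 \left(4 - 9\right)}{7 + 2 \cdot 81} - 7176 = 5 \frac{1}{7 + 162} \left(-5\right) - 7176 = 5 \cdot \frac{1}{169} \left(-5\right) - 7176 = - \frac{25}{169} - 7176 = - \frac{1212769}{169}$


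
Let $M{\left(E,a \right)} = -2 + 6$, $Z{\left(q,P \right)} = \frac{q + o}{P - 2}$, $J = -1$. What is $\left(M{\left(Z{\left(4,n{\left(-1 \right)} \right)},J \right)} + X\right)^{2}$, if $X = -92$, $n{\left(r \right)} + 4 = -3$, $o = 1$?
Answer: $7744$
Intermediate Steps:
$n{\left(r \right)} = -7$ ($n{\left(r \right)} = -4 - 3 = -7$)
$Z{\left(q,P \right)} = \frac{1 + q}{-2 + P}$ ($Z{\left(q,P \right)} = \frac{q + 1}{P - 2} = \frac{1 + q}{-2 + P}$)
$M{\left(E,a \right)} = 4$
$\left(M{\left(Z{\left(4,n{\left(-1 \right)} \right)},J \right)} + X\right)^{2} = \left(4 - 92\right)^{2} = \left(-88\right)^{2} = 7744$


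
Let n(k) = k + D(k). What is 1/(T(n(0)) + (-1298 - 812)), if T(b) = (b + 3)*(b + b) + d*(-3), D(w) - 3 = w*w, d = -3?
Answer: -1/2065 ≈ -0.00048426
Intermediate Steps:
D(w) = 3 + w**2 (D(w) = 3 + w*w = 3 + w**2)
n(k) = 3 + k + k**2 (n(k) = k + (3 + k**2) = 3 + k + k**2)
T(b) = 9 + 2*b*(3 + b) (T(b) = (b + 3)*(b + b) - 3*(-3) = (3 + b)*(2*b) + 9 = 2*b*(3 + b) + 9 = 9 + 2*b*(3 + b))
1/(T(n(0)) + (-1298 - 812)) = 1/((9 + 2*(3 + 0 + 0**2)**2 + 6*(3 + 0 + 0**2)) + (-1298 - 812)) = 1/((9 + 2*(3 + 0 + 0)**2 + 6*(3 + 0 + 0)) - 2110) = 1/((9 + 2*3**2 + 6*3) - 2110) = 1/((9 + 2*9 + 18) - 2110) = 1/((9 + 18 + 18) - 2110) = 1/(45 - 2110) = 1/(-2065) = -1/2065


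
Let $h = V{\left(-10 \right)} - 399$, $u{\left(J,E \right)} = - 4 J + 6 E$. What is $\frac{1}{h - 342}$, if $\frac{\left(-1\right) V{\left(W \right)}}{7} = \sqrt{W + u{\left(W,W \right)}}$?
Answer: $\frac{i}{- 741 i + 7 \sqrt{30}} \approx -0.0013459 + 6.964 \cdot 10^{-5} i$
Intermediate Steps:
$V{\left(W \right)} = - 7 \sqrt{3} \sqrt{W}$ ($V{\left(W \right)} = - 7 \sqrt{W + \left(- 4 W + 6 W\right)} = - 7 \sqrt{W + 2 W} = - 7 \sqrt{3 W} = - 7 \sqrt{3} \sqrt{W}$)
$h = -399 - 7 i \sqrt{30}$ ($h = - 7 \sqrt{3} \sqrt{-10} - 399 = - 7 \sqrt{3} i \sqrt{10} - 399 = - 7 i \sqrt{30} - 399 = -399 - 7 i \sqrt{30} \approx -399.0 - 38.341 i$)
$\frac{1}{h - 342} = \frac{1}{\left(-399 - 7 i \sqrt{30}\right) - 342} = \frac{1}{-741 - 7 i \sqrt{30}}$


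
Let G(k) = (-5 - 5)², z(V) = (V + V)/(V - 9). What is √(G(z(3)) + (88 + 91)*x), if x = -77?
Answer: I*√13683 ≈ 116.97*I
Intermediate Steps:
z(V) = 2*V/(-9 + V) (z(V) = (2*V)/(-9 + V) = 2*V/(-9 + V))
G(k) = 100 (G(k) = (-10)² = 100)
√(G(z(3)) + (88 + 91)*x) = √(100 + (88 + 91)*(-77)) = √(100 + 179*(-77)) = √(100 - 13783) = √(-13683) = I*√13683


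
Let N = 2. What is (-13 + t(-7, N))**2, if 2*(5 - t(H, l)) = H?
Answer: 81/4 ≈ 20.250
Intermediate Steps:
t(H, l) = 5 - H/2
(-13 + t(-7, N))**2 = (-13 + (5 - 1/2*(-7)))**2 = (-13 + (5 + 7/2))**2 = (-13 + 17/2)**2 = (-9/2)**2 = 81/4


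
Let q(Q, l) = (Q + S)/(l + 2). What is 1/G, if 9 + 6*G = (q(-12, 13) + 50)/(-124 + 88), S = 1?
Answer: -3240/5599 ≈ -0.57867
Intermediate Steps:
q(Q, l) = (1 + Q)/(2 + l) (q(Q, l) = (Q + 1)/(l + 2) = (1 + Q)/(2 + l))
G = -5599/3240 (G = -3/2 + (((1 - 12)/(2 + 13) + 50)/(-124 + 88))/6 = -3/2 + ((-11/15 + 50)/(-36))/6 = -3/2 + (-((1/15)*(-11) + 50)/36)/6 = -3/2 + (-(-11/15 + 50)/36)/6 = -3/2 + (-1/36*739/15)/6 = -3/2 + (⅙)*(-739/540) = -3/2 - 739/3240 = -5599/3240 ≈ -1.7281)
1/G = 1/(-5599/3240) = -3240/5599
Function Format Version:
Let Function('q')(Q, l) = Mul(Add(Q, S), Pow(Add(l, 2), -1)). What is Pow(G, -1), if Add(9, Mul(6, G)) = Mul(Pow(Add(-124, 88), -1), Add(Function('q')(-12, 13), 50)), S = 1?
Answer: Rational(-3240, 5599) ≈ -0.57867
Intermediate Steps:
Function('q')(Q, l) = Mul(Pow(Add(2, l), -1), Add(1, Q)) (Function('q')(Q, l) = Mul(Add(Q, 1), Pow(Add(l, 2), -1)) = Mul(Add(1, Q), Pow(Add(2, l), -1)) = Mul(Pow(Add(2, l), -1), Add(1, Q)))
G = Rational(-5599, 3240) (G = Add(Rational(-3, 2), Mul(Rational(1, 6), Mul(Pow(Add(-124, 88), -1), Add(Mul(Pow(Add(2, 13), -1), Add(1, -12)), 50)))) = Add(Rational(-3, 2), Mul(Rational(1, 6), Mul(Pow(-36, -1), Add(Mul(Pow(15, -1), -11), 50)))) = Add(Rational(-3, 2), Mul(Rational(1, 6), Mul(Rational(-1, 36), Add(Mul(Rational(1, 15), -11), 50)))) = Add(Rational(-3, 2), Mul(Rational(1, 6), Mul(Rational(-1, 36), Add(Rational(-11, 15), 50)))) = Add(Rational(-3, 2), Mul(Rational(1, 6), Mul(Rational(-1, 36), Rational(739, 15)))) = Add(Rational(-3, 2), Mul(Rational(1, 6), Rational(-739, 540))) = Add(Rational(-3, 2), Rational(-739, 3240)) = Rational(-5599, 3240) ≈ -1.7281)
Pow(G, -1) = Pow(Rational(-5599, 3240), -1) = Rational(-3240, 5599)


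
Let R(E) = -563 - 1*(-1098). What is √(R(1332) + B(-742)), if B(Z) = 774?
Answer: √1309 ≈ 36.180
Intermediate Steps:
R(E) = 535 (R(E) = -563 + 1098 = 535)
√(R(1332) + B(-742)) = √(535 + 774) = √1309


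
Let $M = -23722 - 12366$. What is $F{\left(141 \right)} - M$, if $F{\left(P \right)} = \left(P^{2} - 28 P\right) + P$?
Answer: $52162$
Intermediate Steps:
$M = -36088$ ($M = -23722 - 12366 = -36088$)
$F{\left(P \right)} = P^{2} - 27 P$
$F{\left(141 \right)} - M = 141 \left(-27 + 141\right) - -36088 = 141 \cdot 114 + 36088 = 16074 + 36088 = 52162$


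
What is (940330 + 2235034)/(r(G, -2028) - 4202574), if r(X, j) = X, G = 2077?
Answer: -3175364/4200497 ≈ -0.75595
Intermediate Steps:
(940330 + 2235034)/(r(G, -2028) - 4202574) = (940330 + 2235034)/(2077 - 4202574) = 3175364/(-4200497) = 3175364*(-1/4200497) = -3175364/4200497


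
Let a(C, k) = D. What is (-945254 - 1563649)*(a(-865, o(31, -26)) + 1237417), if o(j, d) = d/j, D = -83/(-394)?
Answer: -1223196542318043/394 ≈ -3.1046e+12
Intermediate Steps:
D = 83/394 (D = -83*(-1/394) = 83/394 ≈ 0.21066)
a(C, k) = 83/394
(-945254 - 1563649)*(a(-865, o(31, -26)) + 1237417) = (-945254 - 1563649)*(83/394 + 1237417) = -2508903*487542381/394 = -1223196542318043/394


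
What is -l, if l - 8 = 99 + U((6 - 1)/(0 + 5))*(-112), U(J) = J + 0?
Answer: 5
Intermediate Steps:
U(J) = J
l = -5 (l = 8 + (99 + ((6 - 1)/(0 + 5))*(-112)) = 8 + (99 + (5/5)*(-112)) = 8 + (99 + (5*(⅕))*(-112)) = 8 + (99 + 1*(-112)) = 8 + (99 - 112) = 8 - 13 = -5)
-l = -1*(-5) = 5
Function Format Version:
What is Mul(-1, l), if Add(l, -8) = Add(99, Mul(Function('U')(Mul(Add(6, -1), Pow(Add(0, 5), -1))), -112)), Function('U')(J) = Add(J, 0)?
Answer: 5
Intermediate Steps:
Function('U')(J) = J
l = -5 (l = Add(8, Add(99, Mul(Mul(Add(6, -1), Pow(Add(0, 5), -1)), -112))) = Add(8, Add(99, Mul(Mul(5, Pow(5, -1)), -112))) = Add(8, Add(99, Mul(Mul(5, Rational(1, 5)), -112))) = Add(8, Add(99, Mul(1, -112))) = Add(8, Add(99, -112)) = Add(8, -13) = -5)
Mul(-1, l) = Mul(-1, -5) = 5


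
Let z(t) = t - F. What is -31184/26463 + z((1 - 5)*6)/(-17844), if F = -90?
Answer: -93032309/78700962 ≈ -1.1821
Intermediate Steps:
z(t) = 90 + t (z(t) = t - 1*(-90) = t + 90 = 90 + t)
-31184/26463 + z((1 - 5)*6)/(-17844) = -31184/26463 + (90 + (1 - 5)*6)/(-17844) = -31184*1/26463 + (90 - 4*6)*(-1/17844) = -31184/26463 + (90 - 24)*(-1/17844) = -31184/26463 + 66*(-1/17844) = -31184/26463 - 11/2974 = -93032309/78700962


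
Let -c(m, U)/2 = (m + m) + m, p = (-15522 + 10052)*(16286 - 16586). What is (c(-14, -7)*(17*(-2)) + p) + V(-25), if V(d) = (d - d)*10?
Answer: 1638144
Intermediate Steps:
p = 1641000 (p = -5470*(-300) = 1641000)
c(m, U) = -6*m (c(m, U) = -2*((m + m) + m) = -2*(2*m + m) = -6*m)
V(d) = 0 (V(d) = 0*10 = 0)
(c(-14, -7)*(17*(-2)) + p) + V(-25) = ((-6*(-14))*(17*(-2)) + 1641000) + 0 = (84*(-34) + 1641000) + 0 = (-2856 + 1641000) + 0 = 1638144 + 0 = 1638144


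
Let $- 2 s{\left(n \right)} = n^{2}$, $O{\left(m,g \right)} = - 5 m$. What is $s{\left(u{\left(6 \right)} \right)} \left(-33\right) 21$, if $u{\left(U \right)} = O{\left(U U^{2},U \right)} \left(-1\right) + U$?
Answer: $408660714$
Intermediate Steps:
$u{\left(U \right)} = U + 5 U^{3}$ ($u{\left(U \right)} = - 5 U U^{2} \left(-1\right) + U = - 5 U^{3} \left(-1\right) + U = 5 U^{3} + U = U + 5 U^{3}$)
$s{\left(n \right)} = - \frac{n^{2}}{2}$
$s{\left(u{\left(6 \right)} \right)} \left(-33\right) 21 = - \frac{\left(6 + 5 \cdot 6^{3}\right)^{2}}{2} \left(-33\right) 21 = - \frac{\left(6 + 5 \cdot 216\right)^{2}}{2} \left(-33\right) 21 = - \frac{\left(6 + 1080\right)^{2}}{2} \left(-33\right) 21 = - \frac{1086^{2}}{2} \left(-33\right) 21 = \left(- \frac{1}{2}\right) 1179396 \left(-33\right) 21 = \left(-589698\right) \left(-33\right) 21 = 19460034 \cdot 21 = 408660714$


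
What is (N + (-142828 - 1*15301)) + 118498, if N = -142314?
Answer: -181945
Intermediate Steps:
(N + (-142828 - 1*15301)) + 118498 = (-142314 + (-142828 - 1*15301)) + 118498 = (-142314 + (-142828 - 15301)) + 118498 = (-142314 - 158129) + 118498 = -300443 + 118498 = -181945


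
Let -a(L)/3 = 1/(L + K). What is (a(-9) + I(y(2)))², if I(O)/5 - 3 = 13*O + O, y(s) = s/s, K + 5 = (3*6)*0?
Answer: 1423249/196 ≈ 7261.5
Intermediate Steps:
K = -5 (K = -5 + (3*6)*0 = -5 + 18*0 = -5 + 0 = -5)
y(s) = 1
a(L) = -3/(-5 + L) (a(L) = -3/(L - 5) = -3/(-5 + L))
I(O) = 15 + 70*O (I(O) = 15 + 5*(13*O + O) = 15 + 5*(14*O) = 15 + 70*O)
(a(-9) + I(y(2)))² = (-3/(-5 - 9) + (15 + 70*1))² = (-3/(-14) + (15 + 70))² = (-3*(-1/14) + 85)² = (3/14 + 85)² = (1193/14)² = 1423249/196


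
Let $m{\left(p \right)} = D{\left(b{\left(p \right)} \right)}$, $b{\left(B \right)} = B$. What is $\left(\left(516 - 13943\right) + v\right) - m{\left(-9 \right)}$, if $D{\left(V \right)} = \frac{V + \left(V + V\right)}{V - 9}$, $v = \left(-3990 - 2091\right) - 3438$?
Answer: $- \frac{45895}{2} \approx -22948.0$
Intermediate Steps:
$v = -9519$ ($v = -6081 - 3438 = -9519$)
$D{\left(V \right)} = \frac{3 V}{-9 + V}$ ($D{\left(V \right)} = \frac{V + 2 V}{-9 + V} = \frac{3 V}{-9 + V}$)
$m{\left(p \right)} = \frac{3 p}{-9 + p}$
$\left(\left(516 - 13943\right) + v\right) - m{\left(-9 \right)} = \left(\left(516 - 13943\right) - 9519\right) - 3 \left(-9\right) \frac{1}{-9 - 9} = \left(-13427 - 9519\right) - 3 \left(-9\right) \frac{1}{-18} = -22946 - 3 \left(-9\right) \left(- \frac{1}{18}\right) = -22946 - \frac{3}{2} = - \frac{45895}{2}$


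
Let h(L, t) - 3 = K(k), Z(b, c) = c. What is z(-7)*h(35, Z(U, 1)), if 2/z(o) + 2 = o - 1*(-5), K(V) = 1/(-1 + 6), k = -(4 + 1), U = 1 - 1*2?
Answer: -8/5 ≈ -1.6000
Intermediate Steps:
U = -1 (U = 1 - 2 = -1)
k = -5 (k = -1*5 = -5)
K(V) = 1/5
h(L, t) = 16/5 (h(L, t) = 3 + 1/5 = 16/5)
z(o) = 2/(3 + o) (z(o) = 2/(-2 + (o - 1*(-5))) = 2/(-2 + (o + 5)) = 2/(-2 + (5 + o)) = 2/(3 + o))
z(-7)*h(35, Z(U, 1)) = (2/(3 - 7))*(16/5) = (2/(-4))*(16/5) = (2*(-1/4))*(16/5) = -1/2*16/5 = -8/5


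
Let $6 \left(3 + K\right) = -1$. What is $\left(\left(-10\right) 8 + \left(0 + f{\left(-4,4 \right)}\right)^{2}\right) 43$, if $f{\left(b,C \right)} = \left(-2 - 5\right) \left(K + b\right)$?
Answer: $\frac{3772003}{36} \approx 1.0478 \cdot 10^{5}$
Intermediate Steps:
$K = - \frac{19}{6}$ ($K = -3 + \frac{1}{6} \left(-1\right) = -3 - \frac{1}{6} = - \frac{19}{6} \approx -3.1667$)
$f{\left(b,C \right)} = \frac{133}{6} - 7 b$ ($f{\left(b,C \right)} = \left(-2 - 5\right) \left(- \frac{19}{6} + b\right) = - 7 \left(- \frac{19}{6} + b\right) = \frac{133}{6} - 7 b$)
$\left(\left(-10\right) 8 + \left(0 + f{\left(-4,4 \right)}\right)^{2}\right) 43 = \left(\left(-10\right) 8 + \left(0 + \left(\frac{133}{6} - -28\right)\right)^{2}\right) 43 = \left(-80 + \left(0 + \left(\frac{133}{6} + 28\right)\right)^{2}\right) 43 = \left(-80 + \left(0 + \frac{301}{6}\right)^{2}\right) 43 = \left(-80 + \left(\frac{301}{6}\right)^{2}\right) 43 = \left(-80 + \frac{90601}{36}\right) 43 = \frac{87721}{36} \cdot 43 = \frac{3772003}{36}$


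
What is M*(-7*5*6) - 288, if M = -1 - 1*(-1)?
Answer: -288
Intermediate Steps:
M = 0 (M = -1 + 1 = 0)
M*(-7*5*6) - 288 = 0*(-7*5*6) - 288 = 0*(-35*6) - 288 = 0*(-210) - 288 = 0 - 288 = -288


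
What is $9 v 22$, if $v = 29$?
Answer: $5742$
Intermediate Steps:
$9 v 22 = 9 \cdot 29 \cdot 22 = 261 \cdot 22 = 5742$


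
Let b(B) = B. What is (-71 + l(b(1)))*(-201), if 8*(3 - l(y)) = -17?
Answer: 105927/8 ≈ 13241.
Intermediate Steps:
l(y) = 41/8 (l(y) = 3 - 1/8*(-17) = 3 + 17/8 = 41/8)
(-71 + l(b(1)))*(-201) = (-71 + 41/8)*(-201) = -527/8*(-201) = 105927/8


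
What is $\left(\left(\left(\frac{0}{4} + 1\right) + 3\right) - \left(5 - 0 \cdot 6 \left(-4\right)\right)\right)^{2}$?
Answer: $1$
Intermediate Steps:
$\left(\left(\left(\frac{0}{4} + 1\right) + 3\right) - \left(5 - 0 \cdot 6 \left(-4\right)\right)\right)^{2} = \left(\left(\left(0 \cdot \frac{1}{4} + 1\right) + 3\right) + \left(0 \left(-4\right) - 5\right)\right)^{2} = \left(\left(\left(0 + 1\right) + 3\right) + \left(0 - 5\right)\right)^{2} = \left(\left(1 + 3\right) - 5\right)^{2} = \left(4 - 5\right)^{2} = \left(-1\right)^{2} = 1$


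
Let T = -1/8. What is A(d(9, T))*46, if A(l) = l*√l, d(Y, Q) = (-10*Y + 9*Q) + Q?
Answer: -8395*I*√365/4 ≈ -40097.0*I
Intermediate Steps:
T = -⅛ (T = -1*⅛ = -⅛ ≈ -0.12500)
d(Y, Q) = -10*Y + 10*Q
A(l) = l^(3/2)
A(d(9, T))*46 = (-10*9 + 10*(-⅛))^(3/2)*46 = (-90 - 5/4)^(3/2)*46 = (-365/4)^(3/2)*46 = -365*I*√365/8*46 = -8395*I*√365/4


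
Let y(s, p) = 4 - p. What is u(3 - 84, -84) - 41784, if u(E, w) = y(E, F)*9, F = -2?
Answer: -41730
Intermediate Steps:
u(E, w) = 54 (u(E, w) = (4 - 1*(-2))*9 = (4 + 2)*9 = 6*9 = 54)
u(3 - 84, -84) - 41784 = 54 - 41784 = -41730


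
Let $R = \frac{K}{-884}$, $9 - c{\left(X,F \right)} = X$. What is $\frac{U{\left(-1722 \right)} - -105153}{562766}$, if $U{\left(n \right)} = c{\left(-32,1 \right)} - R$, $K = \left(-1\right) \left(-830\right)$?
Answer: $\frac{46496163}{248742572} \approx 0.18692$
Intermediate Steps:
$c{\left(X,F \right)} = 9 - X$
$K = 830$
$R = - \frac{415}{442}$ ($R = \frac{830}{-884} = 830 \left(- \frac{1}{884}\right) = - \frac{415}{442} \approx -0.93891$)
$U{\left(n \right)} = \frac{18537}{442}$ ($U{\left(n \right)} = \left(9 - -32\right) - - \frac{415}{442} = \left(9 + 32\right) + \frac{415}{442} = 41 + \frac{415}{442} = \frac{18537}{442}$)
$\frac{U{\left(-1722 \right)} - -105153}{562766} = \frac{\frac{18537}{442} - -105153}{562766} = \left(\frac{18537}{442} + 105153\right) \frac{1}{562766} = \frac{46496163}{442} \cdot \frac{1}{562766} = \frac{46496163}{248742572}$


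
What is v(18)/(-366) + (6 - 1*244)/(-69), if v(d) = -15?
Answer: 29381/8418 ≈ 3.4903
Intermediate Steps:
v(18)/(-366) + (6 - 1*244)/(-69) = -15/(-366) + (6 - 1*244)/(-69) = -15*(-1/366) + (6 - 244)*(-1/69) = 5/122 - 238*(-1/69) = 5/122 + 238/69 = 29381/8418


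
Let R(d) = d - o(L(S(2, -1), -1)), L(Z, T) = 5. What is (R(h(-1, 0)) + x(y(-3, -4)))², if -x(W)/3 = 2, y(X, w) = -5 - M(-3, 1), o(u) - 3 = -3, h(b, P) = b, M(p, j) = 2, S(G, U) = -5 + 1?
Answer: 49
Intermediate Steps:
S(G, U) = -4
o(u) = 0 (o(u) = 3 - 3 = 0)
y(X, w) = -7 (y(X, w) = -5 - 1*2 = -5 - 2 = -7)
x(W) = -6 (x(W) = -3*2 = -6)
R(d) = d (R(d) = d - 1*0 = d + 0 = d)
(R(h(-1, 0)) + x(y(-3, -4)))² = (-1 - 6)² = (-7)² = 49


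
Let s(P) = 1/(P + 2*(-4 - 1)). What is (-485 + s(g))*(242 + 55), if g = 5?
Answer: -720522/5 ≈ -1.4410e+5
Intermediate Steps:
s(P) = 1/(-10 + P) (s(P) = 1/(P + 2*(-5)) = 1/(P - 10) = 1/(-10 + P))
(-485 + s(g))*(242 + 55) = (-485 + 1/(-10 + 5))*(242 + 55) = (-485 + 1/(-5))*297 = (-485 - ⅕)*297 = -2426/5*297 = -720522/5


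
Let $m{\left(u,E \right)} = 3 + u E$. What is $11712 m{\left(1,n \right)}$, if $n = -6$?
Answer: $-35136$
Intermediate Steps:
$m{\left(u,E \right)} = 3 + E u$
$11712 m{\left(1,n \right)} = 11712 \left(3 - 6\right) = 11712 \left(-3\right) = -35136$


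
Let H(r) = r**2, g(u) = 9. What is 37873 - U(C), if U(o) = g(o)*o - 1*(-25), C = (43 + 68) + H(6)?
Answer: 36525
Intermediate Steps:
C = 147 (C = (43 + 68) + 6**2 = 111 + 36 = 147)
U(o) = 25 + 9*o (U(o) = 9*o - 1*(-25) = 9*o + 25 = 25 + 9*o)
37873 - U(C) = 37873 - (25 + 9*147) = 37873 - (25 + 1323) = 37873 - 1*1348 = 37873 - 1348 = 36525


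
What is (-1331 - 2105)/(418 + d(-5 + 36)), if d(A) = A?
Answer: -3436/449 ≈ -7.6526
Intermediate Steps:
(-1331 - 2105)/(418 + d(-5 + 36)) = (-1331 - 2105)/(418 + (-5 + 36)) = -3436/(418 + 31) = -3436/449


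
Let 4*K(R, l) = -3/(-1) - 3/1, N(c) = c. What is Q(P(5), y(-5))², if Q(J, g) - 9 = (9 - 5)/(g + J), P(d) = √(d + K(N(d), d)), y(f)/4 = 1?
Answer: 13305/121 - 920*√5/121 ≈ 92.957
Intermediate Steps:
y(f) = 4 (y(f) = 4*1 = 4)
K(R, l) = 0 (K(R, l) = (-3/(-1) - 3/1)/4 = (-3*(-1) - 3*1)/4 = (3 - 3)/4 = (¼)*0 = 0)
P(d) = √d (P(d) = √(d + 0) = √d)
Q(J, g) = 9 + 4/(J + g) (Q(J, g) = 9 + (9 - 5)/(g + J) = 9 + 4/(J + g))
Q(P(5), y(-5))² = ((4 + 9*√5 + 9*4)/(√5 + 4))² = ((4 + 9*√5 + 36)/(4 + √5))² = ((40 + 9*√5)/(4 + √5))² = (40 + 9*√5)²/(4 + √5)²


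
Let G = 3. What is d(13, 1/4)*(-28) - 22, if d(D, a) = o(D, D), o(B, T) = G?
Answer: -106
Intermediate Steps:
o(B, T) = 3
d(D, a) = 3
d(13, 1/4)*(-28) - 22 = 3*(-28) - 22 = -84 - 22 = -106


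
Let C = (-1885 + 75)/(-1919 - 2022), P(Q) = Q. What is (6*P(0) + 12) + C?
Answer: 49102/3941 ≈ 12.459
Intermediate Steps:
C = 1810/3941 (C = -1810/(-3941) = -1810*(-1/3941) = 1810/3941 ≈ 0.45927)
(6*P(0) + 12) + C = (6*0 + 12) + 1810/3941 = (0 + 12) + 1810/3941 = 12 + 1810/3941 = 49102/3941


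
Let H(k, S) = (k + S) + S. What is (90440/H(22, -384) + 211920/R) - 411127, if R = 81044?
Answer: -3107928307711/7557353 ≈ -4.1125e+5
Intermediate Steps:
H(k, S) = k + 2*S (H(k, S) = (S + k) + S = k + 2*S)
(90440/H(22, -384) + 211920/R) - 411127 = (90440/(22 + 2*(-384)) + 211920/81044) - 411127 = (90440/(22 - 768) + 211920*(1/81044)) - 411127 = (90440/(-746) + 52980/20261) - 411127 = (90440*(-1/746) + 52980/20261) - 411127 = (-45220/373 + 52980/20261) - 411127 = -896440880/7557353 - 411127 = -3107928307711/7557353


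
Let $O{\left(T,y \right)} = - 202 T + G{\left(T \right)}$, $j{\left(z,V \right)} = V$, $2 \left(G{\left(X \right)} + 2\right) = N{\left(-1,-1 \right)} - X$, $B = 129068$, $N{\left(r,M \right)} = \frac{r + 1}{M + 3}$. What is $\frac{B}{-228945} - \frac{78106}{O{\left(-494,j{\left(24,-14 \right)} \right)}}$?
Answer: $- \frac{30793037414}{22902055185} \approx -1.3446$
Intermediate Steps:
$N{\left(r,M \right)} = \frac{1 + r}{3 + M}$
$G{\left(X \right)} = -2 - \frac{X}{2}$ ($G{\left(X \right)} = -2 + \frac{\frac{1 - 1}{3 - 1} - X}{2} = -2 + \frac{\frac{1}{2} \cdot 0 - X}{2} = -2 + \frac{0 - X}{2} = -2 + \frac{\left(-1\right) X}{2} = -2 - \frac{X}{2}$)
$O{\left(T,y \right)} = -2 - \frac{405 T}{2}$ ($O{\left(T,y \right)} = - 202 T - \left(2 + \frac{T}{2}\right) = -2 - \frac{405 T}{2}$)
$\frac{B}{-228945} - \frac{78106}{O{\left(-494,j{\left(24,-14 \right)} \right)}} = \frac{129068}{-228945} - \frac{78106}{-2 - -100035} = 129068 \left(- \frac{1}{228945}\right) - \frac{78106}{-2 + 100035} = - \frac{129068}{228945} - \frac{78106}{100033} = - \frac{30793037414}{22902055185}$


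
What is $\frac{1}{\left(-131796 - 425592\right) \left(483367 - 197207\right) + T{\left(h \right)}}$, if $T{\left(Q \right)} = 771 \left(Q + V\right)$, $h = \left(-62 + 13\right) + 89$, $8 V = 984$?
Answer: $- \frac{1}{159502024407} \approx -6.2695 \cdot 10^{-12}$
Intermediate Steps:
$V = 123$ ($V = \frac{1}{8} \cdot 984 = 123$)
$h = 40$ ($h = -49 + 89 = 40$)
$T{\left(Q \right)} = 94833 + 771 Q$ ($T{\left(Q \right)} = 771 \left(Q + 123\right) = 771 \left(123 + Q\right) = 94833 + 771 Q$)
$\frac{1}{\left(-131796 - 425592\right) \left(483367 - 197207\right) + T{\left(h \right)}} = \frac{1}{\left(-131796 - 425592\right) \left(483367 - 197207\right) + \left(94833 + 771 \cdot 40\right)} = \frac{1}{\left(-557388\right) 286160 + \left(94833 + 30840\right)} = \frac{1}{-159502150080 + 125673} = \frac{1}{-159502024407} = - \frac{1}{159502024407}$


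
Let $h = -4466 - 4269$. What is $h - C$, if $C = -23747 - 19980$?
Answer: $34992$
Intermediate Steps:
$h = -8735$ ($h = -4466 - 4269 = -8735$)
$C = -43727$
$h - C = -8735 - -43727 = -8735 + 43727 = 34992$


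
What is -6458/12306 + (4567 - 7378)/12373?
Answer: -57248500/76131069 ≈ -0.75197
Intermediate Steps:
-6458/12306 + (4567 - 7378)/12373 = -6458*1/12306 - 2811*1/12373 = -3229/6153 - 2811/12373 = -57248500/76131069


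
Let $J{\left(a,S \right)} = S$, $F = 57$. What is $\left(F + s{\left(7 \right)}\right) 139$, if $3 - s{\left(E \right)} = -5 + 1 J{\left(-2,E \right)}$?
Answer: $8062$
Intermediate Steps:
$s{\left(E \right)} = 8 - E$ ($s{\left(E \right)} = 3 - \left(-5 + 1 E\right) = 3 - \left(-5 + E\right) = 8 - E$)
$\left(F + s{\left(7 \right)}\right) 139 = \left(57 + \left(8 - 7\right)\right) 139 = \left(57 + 1\right) 139 = 58 \cdot 139 = 8062$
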